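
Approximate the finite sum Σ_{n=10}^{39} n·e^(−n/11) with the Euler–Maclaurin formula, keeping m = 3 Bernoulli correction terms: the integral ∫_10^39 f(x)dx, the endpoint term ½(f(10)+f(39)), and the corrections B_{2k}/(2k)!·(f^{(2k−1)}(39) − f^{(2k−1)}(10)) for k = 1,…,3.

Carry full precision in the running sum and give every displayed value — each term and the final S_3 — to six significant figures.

The integral term ∫_10^39 x·e^(−x/11) dx = 77.1971.
½[f(10) + f(39)] = ½[4.02890 + 1.12536] = 2.57713.
So far: 79.7743.
Order-1 term: 1/12 · (-0.0734504 − 0.0366264) = -0.00917306.
Partial sum through k=1: 79.7651.
Order-2 term: −1/720 · (-0.000130077 − 0.00696204) = 9.85017e-06.
Partial sum through k=2: 79.7651.
Order-3 term: 1/30240 · (2.86672e-06 − 0.000112573) = -3.62787e-09.

S_3 ≈ 79.7651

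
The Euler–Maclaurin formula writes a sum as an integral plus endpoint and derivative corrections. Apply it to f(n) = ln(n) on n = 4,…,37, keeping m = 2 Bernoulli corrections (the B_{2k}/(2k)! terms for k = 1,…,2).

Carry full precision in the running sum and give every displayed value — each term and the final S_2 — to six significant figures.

Integral: ∫_4^37 ln(x) dx = 95.0588.
Endpoint term: (f(4) + f(37))/2 = (1.38629 + 3.61092)/2 = 2.49861.
Integral + boundary = 97.5574.
Correction k=1: B_{2}/2! · (f^{(1)}(37) − f^{(1)}(4)) = 1/12 · (0.0270270 − 0.250000) = -0.0185811.
After k=1: 97.5388.
Correction k=2: B_{4}/4! · (f^{(3)}(37) − f^{(3)}(4)) = −1/720 · (3.94843e-05 − 0.0312500) = 4.33479e-05.

S_2 ≈ 97.5389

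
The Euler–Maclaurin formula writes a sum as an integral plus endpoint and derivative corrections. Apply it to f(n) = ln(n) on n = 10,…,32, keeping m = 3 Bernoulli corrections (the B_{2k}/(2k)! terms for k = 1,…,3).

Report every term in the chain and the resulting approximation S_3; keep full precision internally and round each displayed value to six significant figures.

S_3 ≈ 68.7561

∫_10^32 ln(x) dx evaluates to 65.8777.
½[f(10) + f(32)] = ½[2.30259 + 3.46574] = 2.88416.
So far: 68.7619.
k=1: B_{2}/(2)! × [f^{(1)}(32) − f^{(1)}(10)] = 1/12 × (0.0312500 − 0.100000) = -0.00572917.
Running total after k=1: 68.7561.
k=2: B_{4}/(4)! × [f^{(3)}(32) − f^{(3)}(10)] = −1/720 × (6.10352e-05 − 0.00200000) = 2.69301e-06.
Running total after k=2: 68.7561.
k=3: B_{6}/(6)! × [f^{(5)}(32) − f^{(5)}(10)] = 1/30240 × (7.15256e-07 − 0.000240000) = -7.91286e-09.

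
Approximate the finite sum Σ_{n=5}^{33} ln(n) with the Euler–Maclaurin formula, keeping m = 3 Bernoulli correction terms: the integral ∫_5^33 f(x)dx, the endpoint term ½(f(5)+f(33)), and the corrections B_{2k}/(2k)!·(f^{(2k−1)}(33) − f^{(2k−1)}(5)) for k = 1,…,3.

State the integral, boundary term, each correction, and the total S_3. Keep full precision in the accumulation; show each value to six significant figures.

The integral term ∫_5^33 ln(x) dx = 79.3376.
Endpoint term: (f(5) + f(33))/2 = (1.60944 + 3.49651)/2 = 2.55297.
Integral + boundary = 81.8905.
Order-1 term: 1/12 · (0.0303030 − 0.200000) = -0.0141414.
Running total after k=1: 81.8764.
Order-2 term: −1/720 · (5.56529e-05 − 0.0160000) = 2.21449e-05.
Running total after k=2: 81.8764.
Order-3 term: 1/30240 · (6.13256e-07 − 0.00768000) = -2.53948e-07.

S_3 ≈ 81.8764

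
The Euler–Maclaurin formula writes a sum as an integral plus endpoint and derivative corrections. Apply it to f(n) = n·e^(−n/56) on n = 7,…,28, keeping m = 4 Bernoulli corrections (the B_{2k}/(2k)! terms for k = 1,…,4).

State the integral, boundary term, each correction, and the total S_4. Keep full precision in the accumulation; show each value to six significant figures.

The integral term ∫_7^28 x·e^(−x/56) dx = 260.329.
½[f(7) + f(28)] = ½[6.17748 + 16.9829] = 11.5802.
Running total after boundary: 271.909.
Order-1 term: 1/12 · (0.303265 − 0.772185) = -0.0390766.
Running total after k=1: 271.870.
Order-2 term: −1/720 · (0.000483523 − 0.000809049) = 4.52121e-07.
Running total after k=2: 271.870.
Order-3 term: 1/30240 · (2.77532e-07 − 4.37457e-07) = -5.28853e-12.
Running total after k=3: 271.870.
Order-4 term: −1/1209600 · (1.27832e-10 − 1.96724e-10) = 5.69549e-17.

S_4 ≈ 271.870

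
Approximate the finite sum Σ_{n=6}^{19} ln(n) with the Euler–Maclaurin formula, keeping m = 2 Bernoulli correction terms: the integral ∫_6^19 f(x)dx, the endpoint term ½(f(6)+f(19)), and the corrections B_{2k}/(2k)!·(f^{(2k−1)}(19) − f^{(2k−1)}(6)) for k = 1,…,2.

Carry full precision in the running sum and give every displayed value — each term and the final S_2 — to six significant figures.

S_2 ≈ 34.5524

Integral: ∫_6^19 ln(x) dx = 32.1938.
½[f(6) + f(19)] = ½[1.79176 + 2.94444] = 2.36810.
So far: 34.5619.
Order-1 term: 1/12 · (0.0526316 − 0.166667) = -0.00950292.
Partial sum through k=1: 34.5524.
Order-2 term: −1/720 · (0.000291588 − 0.00925926) = 1.24551e-05.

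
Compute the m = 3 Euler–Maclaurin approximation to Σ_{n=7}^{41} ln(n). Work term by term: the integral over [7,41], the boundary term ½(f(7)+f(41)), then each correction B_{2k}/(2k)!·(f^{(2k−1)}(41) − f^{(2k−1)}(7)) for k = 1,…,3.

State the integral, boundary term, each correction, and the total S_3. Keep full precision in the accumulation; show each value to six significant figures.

S_3 ≈ 107.455

The integral term ∫_7^41 ln(x) dx = 104.635.
½[f(7) + f(41)] = ½[1.94591 + 3.71357] = 2.82974.
Running total after boundary: 107.465.
k=1: B_{2}/(2)! × [f^{(1)}(41) − f^{(1)}(7)] = 1/12 × (0.0243902 − 0.142857) = -0.00987224.
After k=1: 107.455.
k=2: B_{4}/(4)! × [f^{(3)}(41) − f^{(3)}(7)] = −1/720 × (2.90187e-05 − 0.00583090) = 8.05817e-06.
After k=2: 107.455.
k=3: B_{6}/(6)! × [f^{(5)}(41) − f^{(5)}(7)] = 1/30240 × (2.07153e-07 − 0.00142798) = -4.72146e-08.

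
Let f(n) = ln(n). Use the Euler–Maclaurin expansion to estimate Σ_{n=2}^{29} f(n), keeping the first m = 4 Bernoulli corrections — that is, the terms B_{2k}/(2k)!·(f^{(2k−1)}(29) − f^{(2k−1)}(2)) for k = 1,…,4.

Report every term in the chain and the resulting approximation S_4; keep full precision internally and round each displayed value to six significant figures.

∫_2^29 ln(x) dx evaluates to 69.2653.
½[f(2) + f(29)] = ½[0.693147 + 3.36730] = 2.03022.
So far: 71.2955.
Correction k=1: B_{2}/2! · (f^{(1)}(29) − f^{(1)}(2)) = 1/12 · (0.0344828 − 0.500000) = -0.0387931.
After k=1: 71.2567.
Correction k=2: B_{4}/4! · (f^{(3)}(29) − f^{(3)}(2)) = −1/720 · (8.20042e-05 − 0.250000) = 0.000347108.
After k=2: 71.2571.
Correction k=3: B_{6}/6! · (f^{(5)}(29) − f^{(5)}(2)) = 1/30240 · (1.17010e-06 − 0.750000) = -2.48015e-05.
After k=3: 71.2570.
Correction k=4: B_{8}/8! · (f^{(7)}(29) − f^{(7)}(2)) = −1/1209600 · (4.17394e-08 − 5.62500) = 4.65030e-06.

S_4 ≈ 71.2570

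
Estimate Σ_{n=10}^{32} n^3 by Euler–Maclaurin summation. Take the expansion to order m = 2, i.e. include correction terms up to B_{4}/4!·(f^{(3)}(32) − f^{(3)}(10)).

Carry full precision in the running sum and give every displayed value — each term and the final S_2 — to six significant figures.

∫_10^32 x^3 dx evaluates to 259644.
½[f(10) + f(32)] = ½[1000.00 + 32768.0] = 16884.0.
Integral + boundary = 276528.
k=1: B_{2}/(2)! × [f^{(1)}(32) − f^{(1)}(10)] = 1/12 × (3072.00 − 300.000) = 231.000.
Running total after k=1: 276759.
k=2: B_{4}/(4)! × [f^{(3)}(32) − f^{(3)}(10)] = −1/720 × (6.00000 − 6.00000) = 0.00000.

S_2 ≈ 276759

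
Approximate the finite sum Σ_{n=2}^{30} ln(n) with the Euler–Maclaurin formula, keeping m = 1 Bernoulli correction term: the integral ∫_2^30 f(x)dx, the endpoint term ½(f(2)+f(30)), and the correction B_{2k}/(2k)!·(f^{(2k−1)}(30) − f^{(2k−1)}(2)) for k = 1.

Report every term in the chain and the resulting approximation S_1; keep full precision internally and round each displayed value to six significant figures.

S_1 ≈ 74.6579

Integral: ∫_2^30 ln(x) dx = 72.6496.
½[f(2) + f(30)] = ½[0.693147 + 3.40120] = 2.04717.
So far: 74.6968.
Correction k=1: B_{2}/2! · (f^{(1)}(30) − f^{(1)}(2)) = 1/12 · (0.0333333 − 0.500000) = -0.0388889.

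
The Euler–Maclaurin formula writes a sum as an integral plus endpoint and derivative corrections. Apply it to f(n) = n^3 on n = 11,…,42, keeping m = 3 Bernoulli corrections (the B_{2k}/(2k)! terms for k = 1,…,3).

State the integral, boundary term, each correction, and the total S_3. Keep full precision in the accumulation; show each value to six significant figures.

The integral term ∫_11^42 x^3 dx = 774264.
Boundary: ½(f(11) + f(42)) = ½(1331.00 + 74088.0) = 37709.5.
Running total after boundary: 811973.
Correction k=1: B_{2}/2! · (f^{(1)}(42) − f^{(1)}(11)) = 1/12 · (5292.00 − 363.000) = 410.750.
Partial sum through k=1: 812384.
Correction k=2: B_{4}/4! · (f^{(3)}(42) − f^{(3)}(11)) = −1/720 · (6.00000 − 6.00000) = 0.00000.
Partial sum through k=2: 812384.
Correction k=3: B_{6}/6! · (f^{(5)}(42) − f^{(5)}(11)) = 1/30240 · (0.00000 − 0.00000) = 0.00000.

S_3 ≈ 812384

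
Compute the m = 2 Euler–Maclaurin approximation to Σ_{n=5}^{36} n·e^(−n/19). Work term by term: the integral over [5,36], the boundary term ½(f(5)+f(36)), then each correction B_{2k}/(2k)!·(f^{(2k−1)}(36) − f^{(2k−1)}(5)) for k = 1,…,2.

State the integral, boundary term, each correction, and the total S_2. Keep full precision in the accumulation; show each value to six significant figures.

S_2 ≈ 197.937

The integral term ∫_5^36 x·e^(−x/19) dx = 193.367.
Endpoint term: (f(5) + f(36))/2 = (3.84310 + 5.41288)/2 = 4.62799.
Running total after boundary: 197.995.
Correction k=1: B_{2}/2! · (f^{(1)}(36) − f^{(1)}(5)) = 1/12 · (-0.134531 − 0.566352) = -0.0584069.
Running total after k=1: 197.937.
Correction k=2: B_{4}/4! · (f^{(3)}(36) − f^{(3)}(5)) = −1/720 · (0.000460346 − 0.00582713) = 7.45386e-06.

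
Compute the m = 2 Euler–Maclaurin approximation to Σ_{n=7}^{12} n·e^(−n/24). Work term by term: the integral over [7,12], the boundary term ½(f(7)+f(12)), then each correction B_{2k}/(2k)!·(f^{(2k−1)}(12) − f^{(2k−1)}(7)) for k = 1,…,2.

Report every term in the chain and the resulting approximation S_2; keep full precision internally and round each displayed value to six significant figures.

The integral term ∫_7^12 x·e^(−x/24) dx = 31.7385.
Boundary: ½(f(7) + f(12)) = ½(5.22912 + 7.27837) = 6.25375.
So far: 37.9923.
Order-1 term: 1/12 · (0.303265 − 0.529137) = -0.0188227.
After k=1: 37.9735.
Order-2 term: −1/720 · (0.00263251 − 0.00351245) = 1.22214e-06.

S_2 ≈ 37.9735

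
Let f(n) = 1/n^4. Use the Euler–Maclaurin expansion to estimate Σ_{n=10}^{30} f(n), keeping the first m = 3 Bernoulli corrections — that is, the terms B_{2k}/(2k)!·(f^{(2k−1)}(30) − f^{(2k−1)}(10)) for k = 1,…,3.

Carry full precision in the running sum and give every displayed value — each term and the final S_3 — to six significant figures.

S_3 ≈ 0.000374908

The integral term ∫_10^30 1/x^4 dx = 0.000320988.
Endpoint term: (f(10) + f(30))/2 = (0.000100000 + 1.23457e-06)/2 = 5.06173e-05.
Running total after boundary: 0.000371605.
Correction k=1: B_{2}/2! · (f^{(1)}(30) − f^{(1)}(10)) = 1/12 · (-1.64609e-07 − (-4.00000e-05)) = 3.31962e-06.
Running total after k=1: 0.000374925.
Correction k=2: B_{4}/4! · (f^{(3)}(30) − f^{(3)}(10)) = −1/720 · (-5.48697e-09 − (-1.20000e-05)) = -1.66590e-08.
Running total after k=2: 0.000374908.
Correction k=3: B_{6}/6! · (f^{(5)}(30) − f^{(5)}(10)) = 1/30240 · (-3.41411e-10 − (-6.72000e-06)) = 2.22211e-10.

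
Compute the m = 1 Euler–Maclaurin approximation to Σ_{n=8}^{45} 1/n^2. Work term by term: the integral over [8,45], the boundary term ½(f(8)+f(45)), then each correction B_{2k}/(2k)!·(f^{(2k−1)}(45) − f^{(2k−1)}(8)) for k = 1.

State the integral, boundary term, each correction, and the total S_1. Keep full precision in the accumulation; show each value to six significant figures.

∫_8^45 1/x^2 dx evaluates to 0.102778.
½[f(8) + f(45)] = ½[0.0156250 + 0.000493827] = 0.00805941.
Running total after boundary: 0.110837.
k=1: B_{2}/(2)! × [f^{(1)}(45) − f^{(1)}(8)] = 1/12 × (-2.19479e-05 − (-0.00390625)) = 0.000323692.

S_1 ≈ 0.111161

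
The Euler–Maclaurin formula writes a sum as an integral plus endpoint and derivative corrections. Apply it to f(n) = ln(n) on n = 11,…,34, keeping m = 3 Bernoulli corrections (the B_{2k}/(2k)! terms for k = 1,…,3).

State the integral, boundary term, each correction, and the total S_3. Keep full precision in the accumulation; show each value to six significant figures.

Integral: ∫_11^34 ln(x) dx = 70.5194.
½[f(11) + f(34)] = ½[2.39790 + 3.52636] = 2.96213.
Integral + boundary = 73.4815.
Correction k=1: B_{2}/2! · (f^{(1)}(34) − f^{(1)}(11)) = 1/12 · (0.0294118 − 0.0909091) = -0.00512478.
Running total after k=1: 73.4764.
Correction k=2: B_{4}/4! · (f^{(3)}(34) − f^{(3)}(11)) = −1/720 · (5.08854e-05 − 0.00150263) = 2.01631e-06.
Running total after k=2: 73.4764.
Correction k=3: B_{6}/6! · (f^{(5)}(34) − f^{(5)}(11)) = 1/30240 · (5.28222e-07 − 0.000149021) = -4.91048e-09.

S_3 ≈ 73.4764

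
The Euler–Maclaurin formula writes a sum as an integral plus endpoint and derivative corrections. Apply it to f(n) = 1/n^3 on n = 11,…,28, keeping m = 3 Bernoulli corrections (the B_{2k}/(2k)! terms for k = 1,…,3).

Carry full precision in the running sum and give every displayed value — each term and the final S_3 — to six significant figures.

S_3 ≈ 0.00390953

∫_11^28 1/x^3 dx evaluates to 0.00349448.
Boundary: ½(f(11) + f(28)) = ½(0.000751315 + 4.55539e-05) = 0.000398434.
Running total after boundary: 0.00389291.
Order-1 term: 1/12 · (-4.88078e-06 − (-0.000204904)) = 1.66686e-05.
Running total after k=1: 0.00390958.
Order-2 term: −1/720 · (-1.24510e-07 − (-3.38684e-05)) = -4.68666e-08.
Running total after k=2: 0.00390953.
Order-3 term: 1/30240 · (-6.67016e-09 − (-1.17560e-05)) = 3.88536e-10.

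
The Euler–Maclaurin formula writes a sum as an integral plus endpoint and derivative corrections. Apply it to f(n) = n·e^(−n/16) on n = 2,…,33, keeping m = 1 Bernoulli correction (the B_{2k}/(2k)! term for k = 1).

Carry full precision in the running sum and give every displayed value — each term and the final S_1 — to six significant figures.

The integral term ∫_2^33 x·e^(−x/16) dx = 154.485.
Endpoint term: (f(2) + f(33))/2 = (1.76499 + 4.19548)/2 = 2.98024.
Integral + boundary = 157.465.
k=1: B_{2}/(2)! × [f^{(1)}(33) − f^{(1)}(2)] = 1/12 × (-0.135082 − 0.772185) = -0.0756055.

S_1 ≈ 157.389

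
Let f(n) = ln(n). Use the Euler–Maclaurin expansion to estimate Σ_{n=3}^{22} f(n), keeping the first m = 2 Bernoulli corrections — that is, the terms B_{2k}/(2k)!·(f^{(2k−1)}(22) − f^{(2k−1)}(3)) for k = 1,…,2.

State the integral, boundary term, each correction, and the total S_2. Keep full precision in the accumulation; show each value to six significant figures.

S_2 ≈ 47.7780

∫_3^22 ln(x) dx evaluates to 45.7071.
Boundary: ½(f(3) + f(22)) = ½(1.09861 + 3.09104) = 2.09483.
Integral + boundary = 47.8019.
Correction k=1: B_{2}/2! · (f^{(1)}(22) − f^{(1)}(3)) = 1/12 · (0.0454545 − 0.333333) = -0.0239899.
Partial sum through k=1: 47.7779.
Correction k=2: B_{4}/4! · (f^{(3)}(22) − f^{(3)}(3)) = −1/720 · (0.000187829 − 0.0740741) = 0.000102620.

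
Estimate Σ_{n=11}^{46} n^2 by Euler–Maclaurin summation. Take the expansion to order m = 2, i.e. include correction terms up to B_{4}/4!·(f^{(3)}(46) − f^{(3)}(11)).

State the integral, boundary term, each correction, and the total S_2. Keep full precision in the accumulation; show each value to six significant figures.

Integral: ∫_11^46 x^2 dx = 32001.7.
Boundary: ½(f(11) + f(46)) = ½(121.000 + 2116.00) = 1118.50.
So far: 33120.2.
Order-1 term: 1/12 · (92.0000 − 22.0000) = 5.83333.
Running total after k=1: 33126.0.
Order-2 term: −1/720 · (0.00000 − 0.00000) = 0.00000.

S_2 ≈ 33126.0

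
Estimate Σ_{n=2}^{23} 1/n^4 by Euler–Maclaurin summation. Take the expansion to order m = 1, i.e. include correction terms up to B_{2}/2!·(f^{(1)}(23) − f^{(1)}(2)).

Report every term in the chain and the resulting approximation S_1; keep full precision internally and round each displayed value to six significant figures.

∫_2^23 1/x^4 dx evaluates to 0.0416393.
Boundary: ½(f(2) + f(23)) = ½(0.0625000 + 3.57346e-06) = 0.0312518.
Integral + boundary = 0.0728911.
Correction k=1: B_{2}/2! · (f^{(1)}(23) − f^{(1)}(2)) = 1/12 · (-6.21471e-07 − (-0.125000)) = 0.0104166.

S_1 ≈ 0.0833077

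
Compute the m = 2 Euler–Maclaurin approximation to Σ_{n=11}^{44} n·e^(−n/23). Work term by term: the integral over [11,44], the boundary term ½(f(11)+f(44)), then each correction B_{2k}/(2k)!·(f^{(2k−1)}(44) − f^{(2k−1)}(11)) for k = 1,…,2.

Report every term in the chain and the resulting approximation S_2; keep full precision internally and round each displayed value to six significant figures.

S_2 ≈ 263.851

The integral term ∫_11^44 x·e^(−x/23) dx = 257.232.
Endpoint term: (f(11) + f(44))/2 = (6.81847 + 6.49574)/2 = 6.65710.
Running total after boundary: 263.890.
Correction k=1: B_{2}/2! · (f^{(1)}(44) − f^{(1)}(11)) = 1/12 · (-0.134793 − 0.323405) = -0.0381832.
Partial sum through k=1: 263.851.
Correction k=2: B_{4}/4! · (f^{(3)}(44) − f^{(3)}(11)) = −1/720 · (0.000303342 − 0.00295487) = 3.68268e-06.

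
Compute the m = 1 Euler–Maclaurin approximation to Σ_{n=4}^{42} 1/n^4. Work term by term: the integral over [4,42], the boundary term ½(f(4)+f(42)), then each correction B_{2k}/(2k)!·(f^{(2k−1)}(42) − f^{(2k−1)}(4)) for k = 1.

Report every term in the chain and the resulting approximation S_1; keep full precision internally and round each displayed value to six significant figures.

The integral term ∫_4^42 1/x^4 dx = 0.00520383.
Boundary: ½(f(4) + f(42)) = ½(0.00390625 + 3.21368e-07) = 0.00195329.
So far: 0.00715712.
k=1: B_{2}/(2)! × [f^{(1)}(42) − f^{(1)}(4)] = 1/12 × (-3.06065e-08 − (-0.00390625)) = 0.000325518.

S_1 ≈ 0.00748264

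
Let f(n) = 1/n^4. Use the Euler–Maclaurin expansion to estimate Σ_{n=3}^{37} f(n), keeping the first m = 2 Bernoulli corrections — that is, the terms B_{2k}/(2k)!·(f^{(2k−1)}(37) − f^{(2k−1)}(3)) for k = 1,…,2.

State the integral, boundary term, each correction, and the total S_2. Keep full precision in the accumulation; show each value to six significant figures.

∫_3^37 1/x^4 dx evaluates to 0.0123391.
Boundary: ½(f(3) + f(37)) = ½(0.0123457 + 5.33572e-07) = 0.00617311.
Integral + boundary = 0.0185122.
k=1: B_{2}/(2)! × [f^{(1)}(37) − f^{(1)}(3)] = 1/12 × (-5.76835e-08 − (-0.0164609)) = 0.00137174.
Partial sum through k=1: 0.0198839.
k=2: B_{4}/(4)! × [f^{(3)}(37) − f^{(3)}(3)] = −1/720 × (-1.26406e-09 − (-0.0548697)) = -7.62079e-05.

S_2 ≈ 0.0198077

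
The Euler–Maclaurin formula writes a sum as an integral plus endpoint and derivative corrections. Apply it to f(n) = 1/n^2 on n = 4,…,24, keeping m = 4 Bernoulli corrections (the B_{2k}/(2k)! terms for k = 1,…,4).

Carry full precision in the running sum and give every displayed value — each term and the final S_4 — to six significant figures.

The integral term ∫_4^24 1/x^2 dx = 0.208333.
Endpoint term: (f(4) + f(24))/2 = (0.0625000 + 0.00173611)/2 = 0.0321181.
Running total after boundary: 0.240451.
Order-1 term: 1/12 · (-0.000144676 − (-0.0312500)) = 0.00259211.
Partial sum through k=1: 0.243043.
Order-2 term: −1/720 · (-3.01408e-06 − (-0.0234375)) = -3.25479e-05.
Partial sum through k=2: 0.243011.
Order-3 term: 1/30240 · (-1.56983e-07 − (-0.0439453)) = 1.45321e-06.
Partial sum through k=3: 0.243012.
Order-4 term: −1/1209600 · (-1.52623e-08 − (-0.153809)) = -1.27157e-07.

S_4 ≈ 0.243012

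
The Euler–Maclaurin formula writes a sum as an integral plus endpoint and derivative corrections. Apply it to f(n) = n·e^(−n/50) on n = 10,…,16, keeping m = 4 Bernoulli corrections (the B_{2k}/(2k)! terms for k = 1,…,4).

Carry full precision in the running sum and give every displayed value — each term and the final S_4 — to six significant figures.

∫_10^16 x·e^(−x/50) dx evaluates to 59.9004.
Endpoint term: (f(10) + f(16))/2 = (8.18731 + 11.6184)/2 = 9.90285.
So far: 69.8033.
Correction k=1: B_{2}/2! · (f^{(1)}(16) − f^{(1)}(10)) = 1/12 · (0.493781 − 0.654985) = -0.0134336.
Running total after k=1: 69.7898.
Correction k=2: B_{4}/4! · (f^{(3)}(16) − f^{(3)}(10)) = −1/720 · (0.000778432 − 0.000916978) = 1.92426e-07.
Running total after k=2: 69.7898.
Correction k=3: B_{6}/6! · (f^{(5)}(16) − f^{(5)}(10)) = 1/30240 · (5.43740e-07 − 6.28785e-07) = -2.81233e-12.
Running total after k=3: 69.7898.
Correction k=4: B_{8}/8! · (f^{(7)}(16) − f^{(7)}(10)) = −1/1209600 · (3.10443e-10 − 3.56312e-10) = 3.79203e-17.

S_4 ≈ 69.7898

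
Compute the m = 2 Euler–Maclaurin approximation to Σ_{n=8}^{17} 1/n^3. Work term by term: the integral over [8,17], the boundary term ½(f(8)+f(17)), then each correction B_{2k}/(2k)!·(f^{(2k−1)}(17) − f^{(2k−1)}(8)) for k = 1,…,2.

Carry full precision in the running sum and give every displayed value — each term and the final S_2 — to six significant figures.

The integral term ∫_8^17 1/x^3 dx = 0.00608240.
½[f(8) + f(17)] = ½[0.00195312 + 0.000203542] = 0.00107833.
Running total after boundary: 0.00716073.
Order-1 term: 1/12 · (-3.59191e-05 − (-0.000732422)) = 5.80419e-05.
Partial sum through k=1: 0.00721877.
Order-2 term: −1/720 · (-2.48575e-06 − (-0.000228882)) = -3.14439e-07.

S_2 ≈ 0.00721846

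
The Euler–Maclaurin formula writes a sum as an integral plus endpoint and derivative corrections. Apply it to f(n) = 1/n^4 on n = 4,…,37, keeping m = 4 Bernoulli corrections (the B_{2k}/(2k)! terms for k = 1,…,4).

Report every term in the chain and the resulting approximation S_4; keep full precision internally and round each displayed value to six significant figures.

S_4 ≈ 0.00747122

∫_4^37 1/x^4 dx evaluates to 0.00520175.
½[f(4) + f(37)] = ½[0.00390625 + 5.33572e-07] = 0.00195339.
Running total after boundary: 0.00715514.
Order-1 term: 1/12 · (-5.76835e-08 − (-0.00390625)) = 0.000325516.
Running total after k=1: 0.00748066.
Order-2 term: −1/720 · (-1.26406e-09 − (-0.00732422)) = -1.01725e-05.
Running total after k=2: 0.00747049.
Order-3 term: 1/30240 · (-5.17075e-11 − (-0.0256348)) = 8.47711e-07.
Running total after k=3: 0.00747134.
Order-4 term: −1/1209600 · (-3.39933e-12 − (-0.144196)) = -1.19209e-07.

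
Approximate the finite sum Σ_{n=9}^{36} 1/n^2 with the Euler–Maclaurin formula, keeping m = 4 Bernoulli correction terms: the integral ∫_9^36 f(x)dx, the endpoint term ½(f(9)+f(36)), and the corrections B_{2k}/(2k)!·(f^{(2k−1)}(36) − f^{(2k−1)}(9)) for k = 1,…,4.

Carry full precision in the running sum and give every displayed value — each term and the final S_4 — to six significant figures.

S_4 ≈ 0.0901165

The integral term ∫_9^36 1/x^2 dx = 0.0833333.
Boundary: ½(f(9) + f(36)) = ½(0.0123457 + 0.000771605) = 0.00655864.
Integral + boundary = 0.0898920.
k=1: B_{2}/(2)! × [f^{(1)}(36) − f^{(1)}(9)] = 1/12 × (-4.28669e-05 − (-0.00274348)) = 0.000225051.
After k=1: 0.0901170.
k=2: B_{4}/(4)! × [f^{(3)}(36) − f^{(3)}(9)] = −1/720 × (-3.96916e-07 − (-0.000406442)) = -5.63952e-07.
After k=2: 0.0901165.
k=3: B_{6}/(6)! × [f^{(5)}(36) − f^{(5)}(9)] = 1/30240 × (-9.18787e-09 − (-0.000150534)) = 4.97768e-09.
After k=3: 0.0901165.
k=4: B_{8}/(8)! × [f^{(7)}(36) − f^{(7)}(9)] = −1/1209600 × (-3.97007e-10 − (-0.000104073)) = -8.60388e-11.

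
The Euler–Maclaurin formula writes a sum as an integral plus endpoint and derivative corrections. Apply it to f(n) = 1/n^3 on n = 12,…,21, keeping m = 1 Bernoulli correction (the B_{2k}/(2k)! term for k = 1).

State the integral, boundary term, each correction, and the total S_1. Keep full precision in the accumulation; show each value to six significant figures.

S_1 ≈ 0.00269255

The integral term ∫_12^21 1/x^3 dx = 0.00233844.
Endpoint term: (f(12) + f(21))/2 = (0.000578704 + 0.000107980)/2 = 0.000343342.
Running total after boundary: 0.00268178.
Order-1 term: 1/12 · (-1.54257e-05 − (-0.000144676)) = 1.07709e-05.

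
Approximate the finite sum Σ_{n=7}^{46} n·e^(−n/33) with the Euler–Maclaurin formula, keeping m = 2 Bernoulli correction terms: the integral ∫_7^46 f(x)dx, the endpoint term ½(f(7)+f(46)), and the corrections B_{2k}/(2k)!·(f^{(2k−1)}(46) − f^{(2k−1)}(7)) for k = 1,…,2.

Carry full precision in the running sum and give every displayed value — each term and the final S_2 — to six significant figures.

S_2 ≈ 429.394

Integral: ∫_7^46 x·e^(−x/33) dx = 420.918.
Endpoint term: (f(7) + f(46))/2 = (5.66207 + 11.4124)/2 = 8.53724.
Integral + boundary = 429.455.
Order-1 term: 1/12 · (-0.0977348 − 0.637289) = -0.0612520.
Partial sum through k=1: 429.394.
Order-2 term: −1/720 · (0.000365893 − 0.00207073) = 2.36783e-06.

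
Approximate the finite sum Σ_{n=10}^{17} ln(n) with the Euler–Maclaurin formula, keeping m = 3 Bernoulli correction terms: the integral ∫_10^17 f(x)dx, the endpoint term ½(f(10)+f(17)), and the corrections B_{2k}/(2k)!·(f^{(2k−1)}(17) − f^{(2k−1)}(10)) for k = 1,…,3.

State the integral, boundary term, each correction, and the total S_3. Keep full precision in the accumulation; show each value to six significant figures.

S_3 ≈ 20.7032

∫_10^17 ln(x) dx evaluates to 18.1388.
Endpoint term: (f(10) + f(17))/2 = (2.30259 + 2.83321)/2 = 2.56790.
So far: 20.7067.
Correction k=1: B_{2}/2! · (f^{(1)}(17) − f^{(1)}(10)) = 1/12 · (0.0588235 − 0.100000) = -0.00343137.
Partial sum through k=1: 20.7032.
Correction k=2: B_{4}/4! · (f^{(3)}(17) − f^{(3)}(10)) = −1/720 · (0.000407083 − 0.00200000) = 2.21238e-06.
Partial sum through k=2: 20.7032.
Correction k=3: B_{6}/6! · (f^{(5)}(17) − f^{(5)}(10)) = 1/30240 · (1.69031e-05 − 0.000240000) = -7.37754e-09.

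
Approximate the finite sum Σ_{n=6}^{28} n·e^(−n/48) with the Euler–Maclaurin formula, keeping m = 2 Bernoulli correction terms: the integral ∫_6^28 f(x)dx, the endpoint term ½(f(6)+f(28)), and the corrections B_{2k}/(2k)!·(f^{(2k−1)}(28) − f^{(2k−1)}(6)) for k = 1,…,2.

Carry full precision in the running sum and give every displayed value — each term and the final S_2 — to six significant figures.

S_2 ≈ 262.135

The integral term ∫_6^28 x·e^(−x/48) dx = 251.720.
Boundary: ½(f(6) + f(28)) = ½(5.29498 + 15.6250) = 10.4600.
So far: 262.180.
k=1: B_{2}/(2)! × [f^{(1)}(28) − f^{(1)}(6)] = 1/12 × (0.232515 − 0.772185) = -0.0449725.
After k=1: 262.135.
k=2: B_{4}/(4)! × [f^{(3)}(28) − f^{(3)}(6)] = −1/720 × (0.000585323 − 0.00110121) = 7.16504e-07.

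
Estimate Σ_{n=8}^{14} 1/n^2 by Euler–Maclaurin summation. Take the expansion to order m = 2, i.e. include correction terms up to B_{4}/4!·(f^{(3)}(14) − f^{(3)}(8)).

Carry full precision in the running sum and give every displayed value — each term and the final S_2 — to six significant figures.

S_2 ≈ 0.0641988

The integral term ∫_8^14 1/x^2 dx = 0.0535714.
Endpoint term: (f(8) + f(14))/2 = (0.0156250 + 0.00510204)/2 = 0.0103635.
Running total after boundary: 0.0639349.
Order-1 term: 1/12 · (-0.000728863 − (-0.00390625)) = 0.000264782.
Running total after k=1: 0.0641997.
Order-2 term: −1/720 · (-4.46243e-05 − (-0.000732422)) = -9.55274e-07.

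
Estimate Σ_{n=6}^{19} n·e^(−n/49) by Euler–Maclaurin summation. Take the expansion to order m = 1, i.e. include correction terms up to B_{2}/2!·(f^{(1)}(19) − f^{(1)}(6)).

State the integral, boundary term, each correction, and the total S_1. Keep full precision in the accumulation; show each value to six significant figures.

S_1 ≈ 132.451

Integral: ∫_6^19 x·e^(−x/49) dx = 123.380.
Boundary: ½(f(6) + f(19)) = ½(5.30851 + 12.8930) = 9.10075.
Integral + boundary = 132.481.
Correction k=1: B_{2}/2! · (f^{(1)}(19) − f^{(1)}(6)) = 1/12 · (0.415456 − 0.776414) = -0.0300798.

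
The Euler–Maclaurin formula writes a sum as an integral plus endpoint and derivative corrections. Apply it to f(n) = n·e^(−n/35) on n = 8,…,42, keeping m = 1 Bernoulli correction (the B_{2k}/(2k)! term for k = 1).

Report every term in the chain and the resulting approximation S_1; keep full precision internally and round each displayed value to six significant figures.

S_1 ≈ 395.216

∫_8^42 x·e^(−x/35) dx evaluates to 385.764.
Boundary: ½(f(8) + f(42)) = ½(6.36536 + 12.6502) = 9.50776.
Running total after boundary: 395.272.
Correction k=1: B_{2}/2! · (f^{(1)}(42) − f^{(1)}(8)) = 1/12 · (-0.0602388 − 0.613802) = -0.0561701.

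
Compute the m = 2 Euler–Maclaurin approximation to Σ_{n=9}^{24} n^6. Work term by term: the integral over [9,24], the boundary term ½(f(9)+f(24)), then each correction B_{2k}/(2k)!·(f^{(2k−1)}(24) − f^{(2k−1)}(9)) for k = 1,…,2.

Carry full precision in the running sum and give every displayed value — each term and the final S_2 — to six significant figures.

The integral term ∫_9^24 x^6 dx = 6.54527e+08.
Endpoint term: (f(9) + f(24))/2 = (531441 + 1.91103e+08)/2 = 9.58172e+07.
So far: 7.50344e+08.
Correction k=1: B_{2}/2! · (f^{(1)}(24) − f^{(1)}(9)) = 1/12 · (4.77757e+07 − 354294) = 3.95179e+06.
After k=1: 7.54296e+08.
Correction k=2: B_{4}/4! · (f^{(3)}(24) − f^{(3)}(9)) = −1/720 · (1.65888e+06 − 87480.0) = -2182.50.

S_2 ≈ 7.54294e+08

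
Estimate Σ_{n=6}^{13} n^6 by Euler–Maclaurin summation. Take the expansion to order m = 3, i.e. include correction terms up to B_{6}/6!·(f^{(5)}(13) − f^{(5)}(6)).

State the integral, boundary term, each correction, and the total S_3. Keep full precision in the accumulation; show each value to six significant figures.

∫_6^13 x^6 dx evaluates to 8.92408e+06.
Boundary: ½(f(6) + f(13)) = ½(46656.0 + 4.82681e+06) = 2.43673e+06.
Running total after boundary: 1.13608e+07.
Correction k=1: B_{2}/2! · (f^{(1)}(13) − f^{(1)}(6)) = 1/12 · (2.22776e+06 − 46656.0) = 181758.
After k=1: 1.15426e+07.
Correction k=2: B_{4}/4! · (f^{(3)}(13) − f^{(3)}(6)) = −1/720 · (263640 − 25920.0) = -330.167.
After k=2: 1.15422e+07.
Correction k=3: B_{6}/6! · (f^{(5)}(13) − f^{(5)}(6)) = 1/30240 · (9360.00 − 4320.00) = 0.166667.

S_3 ≈ 1.15422e+07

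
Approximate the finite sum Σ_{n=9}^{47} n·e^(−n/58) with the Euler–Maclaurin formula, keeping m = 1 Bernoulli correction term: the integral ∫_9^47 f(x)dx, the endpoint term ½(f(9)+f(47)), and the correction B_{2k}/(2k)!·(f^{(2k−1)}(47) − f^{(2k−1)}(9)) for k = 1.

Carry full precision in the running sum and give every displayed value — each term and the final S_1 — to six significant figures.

S_1 ≈ 633.455

∫_9^47 x·e^(−x/58) dx evaluates to 619.204.
Endpoint term: (f(9) + f(47))/2 = (7.70641 + 20.9011)/2 = 14.3038.
Integral + boundary = 633.508.
Correction k=1: B_{2}/2! · (f^{(1)}(47) − f^{(1)}(9)) = 1/12 · (0.0843405 − 0.723398) = -0.0532548.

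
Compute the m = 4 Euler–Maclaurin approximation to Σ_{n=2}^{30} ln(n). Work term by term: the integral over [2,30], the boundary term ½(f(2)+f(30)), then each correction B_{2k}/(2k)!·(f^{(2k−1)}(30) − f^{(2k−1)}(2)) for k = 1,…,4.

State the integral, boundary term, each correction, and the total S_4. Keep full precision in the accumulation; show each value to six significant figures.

S_4 ≈ 74.6582

The integral term ∫_2^30 ln(x) dx = 72.6496.
Endpoint term: (f(2) + f(30))/2 = (0.693147 + 3.40120)/2 = 2.04717.
Integral + boundary = 74.6968.
Correction k=1: B_{2}/2! · (f^{(1)}(30) − f^{(1)}(2)) = 1/12 · (0.0333333 − 0.500000) = -0.0388889.
After k=1: 74.6579.
Correction k=2: B_{4}/4! · (f^{(3)}(30) − f^{(3)}(2)) = −1/720 · (7.40741e-05 − 0.250000) = 0.000347119.
After k=2: 74.6583.
Correction k=3: B_{6}/6! · (f^{(5)}(30) − f^{(5)}(2)) = 1/30240 · (9.87654e-07 − 0.750000) = -2.48016e-05.
After k=3: 74.6582.
Correction k=4: B_{8}/8! · (f^{(7)}(30) − f^{(7)}(2)) = −1/1209600 · (3.29218e-08 − 5.62500) = 4.65030e-06.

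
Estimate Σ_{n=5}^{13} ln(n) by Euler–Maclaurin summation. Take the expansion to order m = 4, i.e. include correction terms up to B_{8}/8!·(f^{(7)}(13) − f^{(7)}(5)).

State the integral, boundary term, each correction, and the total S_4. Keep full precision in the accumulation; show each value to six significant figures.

The integral term ∫_5^13 ln(x) dx = 17.2972.
Endpoint term: (f(5) + f(13))/2 = (1.60944 + 2.56495)/2 = 2.08719.
So far: 19.3843.
k=1: B_{2}/(2)! × [f^{(1)}(13) − f^{(1)}(5)] = 1/12 × (0.0769231 − 0.200000) = -0.0102564.
Partial sum through k=1: 19.3741.
k=2: B_{4}/(4)! × [f^{(3)}(13) − f^{(3)}(5)] = −1/720 × (0.000910332 − 0.0160000) = 2.09579e-05.
Partial sum through k=2: 19.3741.
k=3: B_{6}/(6)! × [f^{(5)}(13) − f^{(5)}(5)] = 1/30240 × (6.46390e-05 − 0.00768000) = -2.51831e-07.
Partial sum through k=3: 19.3741.
k=4: B_{8}/(8)! × [f^{(7)}(13) − f^{(7)}(5)] = −1/1209600 × (1.14744e-05 − 0.00921600) = 7.60956e-09.

S_4 ≈ 19.3741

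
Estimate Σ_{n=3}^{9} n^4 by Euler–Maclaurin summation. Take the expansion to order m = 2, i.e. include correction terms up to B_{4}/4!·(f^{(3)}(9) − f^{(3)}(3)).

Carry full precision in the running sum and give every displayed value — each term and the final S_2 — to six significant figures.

∫_3^9 x^4 dx evaluates to 11761.2.
Endpoint term: (f(3) + f(9))/2 = (81.0000 + 6561.00)/2 = 3321.00.
Integral + boundary = 15082.2.
Order-1 term: 1/12 · (2916.00 − 108.000) = 234.000.
After k=1: 15316.2.
Order-2 term: −1/720 · (216.000 − 72.0000) = -0.200000.

S_2 ≈ 15316.0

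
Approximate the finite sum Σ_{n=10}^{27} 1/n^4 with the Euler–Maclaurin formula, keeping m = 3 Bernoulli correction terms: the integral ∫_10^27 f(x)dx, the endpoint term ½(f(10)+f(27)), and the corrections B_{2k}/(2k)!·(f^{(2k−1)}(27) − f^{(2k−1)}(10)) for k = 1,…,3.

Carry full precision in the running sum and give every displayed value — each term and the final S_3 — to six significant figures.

∫_10^27 1/x^4 dx evaluates to 0.000316398.
Endpoint term: (f(10) + f(27))/2 = (0.000100000 + 1.88168e-06)/2 = 5.09408e-05.
So far: 0.000367339.
Correction k=1: B_{2}/2! · (f^{(1)}(27) − f^{(1)}(10)) = 1/12 · (-2.78767e-07 − (-4.00000e-05)) = 3.31010e-06.
Running total after k=1: 0.000370649.
Correction k=2: B_{4}/4! · (f^{(3)}(27) − f^{(3)}(10)) = −1/720 · (-1.14719e-08 − (-1.20000e-05)) = -1.66507e-08.
Running total after k=2: 0.000370633.
Correction k=3: B_{6}/6! · (f^{(5)}(27) − f^{(5)}(10)) = 1/30240 · (-8.81242e-10 − (-6.72000e-06)) = 2.22193e-10.

S_3 ≈ 0.000370633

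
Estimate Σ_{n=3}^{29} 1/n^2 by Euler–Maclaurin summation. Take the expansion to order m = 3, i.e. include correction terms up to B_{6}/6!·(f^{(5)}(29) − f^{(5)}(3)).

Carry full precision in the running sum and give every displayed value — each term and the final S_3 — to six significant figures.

S_3 ≈ 0.361040

Integral: ∫_3^29 1/x^2 dx = 0.298851.
Boundary: ½(f(3) + f(29)) = ½(0.111111 + 0.00118906) = 0.0561501.
So far: 0.355001.
Order-1 term: 1/12 · (-8.20042e-05 − (-0.0740741)) = 0.00616601.
Partial sum through k=1: 0.361167.
Order-2 term: −1/720 · (-1.17010e-06 − (-0.0987654)) = -0.000137173.
Partial sum through k=2: 0.361029.
Order-3 term: 1/30240 · (-4.17394e-08 − (-0.329218)) = 1.08868e-05.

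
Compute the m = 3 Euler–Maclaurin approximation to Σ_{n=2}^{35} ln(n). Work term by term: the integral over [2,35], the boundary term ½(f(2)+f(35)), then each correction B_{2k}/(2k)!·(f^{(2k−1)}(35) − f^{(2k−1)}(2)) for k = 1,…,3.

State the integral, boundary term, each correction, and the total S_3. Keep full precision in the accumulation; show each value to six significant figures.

The integral term ∫_2^35 ln(x) dx = 90.0509.
Boundary: ½(f(2) + f(35)) = ½(0.693147 + 3.55535) = 2.12425.
So far: 92.1751.
Correction k=1: B_{2}/2! · (f^{(1)}(35) − f^{(1)}(2)) = 1/12 · (0.0285714 − 0.500000) = -0.0392857.
Running total after k=1: 92.1358.
Correction k=2: B_{4}/4! · (f^{(3)}(35) − f^{(3)}(2)) = −1/720 · (4.66472e-05 − 0.250000) = 0.000347157.
Running total after k=2: 92.1362.
Correction k=3: B_{6}/6! · (f^{(5)}(35) − f^{(5)}(2)) = 1/30240 · (4.56952e-07 − 0.750000) = -2.48016e-05.

S_3 ≈ 92.1362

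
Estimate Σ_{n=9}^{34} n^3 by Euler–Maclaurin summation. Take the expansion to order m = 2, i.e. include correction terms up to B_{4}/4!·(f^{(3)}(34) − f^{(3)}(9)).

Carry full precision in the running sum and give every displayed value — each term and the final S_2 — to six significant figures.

∫_9^34 x^3 dx evaluates to 332444.
½[f(9) + f(34)] = ½[729.000 + 39304.0] = 20016.5.
Running total after boundary: 352460.
Order-1 term: 1/12 · (3468.00 − 243.000) = 268.750.
Partial sum through k=1: 352729.
Order-2 term: −1/720 · (6.00000 − 6.00000) = 0.00000.

S_2 ≈ 352729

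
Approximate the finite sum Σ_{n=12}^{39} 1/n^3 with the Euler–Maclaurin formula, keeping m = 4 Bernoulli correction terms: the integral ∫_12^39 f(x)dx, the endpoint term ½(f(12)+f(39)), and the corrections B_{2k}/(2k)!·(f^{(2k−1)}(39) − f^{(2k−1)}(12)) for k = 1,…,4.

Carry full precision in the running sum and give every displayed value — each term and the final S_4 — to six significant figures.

The integral term ∫_12^39 1/x^3 dx = 0.00314349.
Endpoint term: (f(12) + f(39))/2 = (0.000578704 + 1.68580e-05)/2 = 0.000297781.
So far: 0.00344127.
k=1: B_{2}/(2)! × [f^{(1)}(39) − f^{(1)}(12)] = 1/12 × (-1.29677e-06 − (-0.000144676)) = 1.19483e-05.
After k=1: 0.00345322.
k=2: B_{4}/(4)! × [f^{(3)}(39) − f^{(3)}(12)] = −1/720 × (-1.70515e-08 − (-2.00939e-05)) = -2.78845e-08.
After k=2: 0.00345319.
k=3: B_{6}/(6)! × [f^{(5)}(39) − f^{(5)}(12)] = 1/30240 × (-4.70851e-10 − (-5.86071e-06)) = 1.93791e-10.
After k=3: 0.00345319.
k=4: B_{8}/(8)! × [f^{(7)}(39) − f^{(7)}(12)] = −1/1209600 × (-2.22888e-11 − (-2.93036e-06)) = -2.42257e-12.

S_4 ≈ 0.00345319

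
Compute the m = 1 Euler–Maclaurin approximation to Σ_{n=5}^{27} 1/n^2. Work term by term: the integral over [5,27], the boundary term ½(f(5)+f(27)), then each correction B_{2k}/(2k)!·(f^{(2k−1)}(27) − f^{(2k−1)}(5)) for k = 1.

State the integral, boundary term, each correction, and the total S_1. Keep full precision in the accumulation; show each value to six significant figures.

S_1 ≈ 0.184974

Integral: ∫_5^27 1/x^2 dx = 0.162963.
Endpoint term: (f(5) + f(27))/2 = (0.0400000 + 0.00137174)/2 = 0.0206859.
So far: 0.183649.
Correction k=1: B_{2}/2! · (f^{(1)}(27) − f^{(1)}(5)) = 1/12 · (-0.000101611 − (-0.0160000)) = 0.00132487.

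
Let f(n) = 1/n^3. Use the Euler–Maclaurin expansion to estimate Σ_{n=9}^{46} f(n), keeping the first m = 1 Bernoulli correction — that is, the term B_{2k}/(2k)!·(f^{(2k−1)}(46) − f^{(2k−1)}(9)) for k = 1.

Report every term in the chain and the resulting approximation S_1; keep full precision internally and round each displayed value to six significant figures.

The integral term ∫_9^46 1/x^3 dx = 0.00593654.
Endpoint term: (f(9) + f(46))/2 = (0.00137174 + 1.02737e-05)/2 = 0.000691008.
So far: 0.00662755.
k=1: B_{2}/(2)! × [f^{(1)}(46) − f^{(1)}(9)] = 1/12 × (-6.70023e-07 − (-0.000457247)) = 3.80481e-05.

S_1 ≈ 0.00666560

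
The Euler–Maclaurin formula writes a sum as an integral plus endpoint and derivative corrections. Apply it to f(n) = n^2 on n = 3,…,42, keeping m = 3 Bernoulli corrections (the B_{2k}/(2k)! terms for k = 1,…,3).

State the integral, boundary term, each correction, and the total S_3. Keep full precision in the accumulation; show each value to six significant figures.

S_3 ≈ 25580.0

The integral term ∫_3^42 x^2 dx = 24687.0.
½[f(3) + f(42)] = ½[9.00000 + 1764.00] = 886.500.
Integral + boundary = 25573.5.
k=1: B_{2}/(2)! × [f^{(1)}(42) − f^{(1)}(3)] = 1/12 × (84.0000 − 6.00000) = 6.50000.
After k=1: 25580.0.
k=2: B_{4}/(4)! × [f^{(3)}(42) − f^{(3)}(3)] = −1/720 × (0.00000 − 0.00000) = 0.00000.
After k=2: 25580.0.
k=3: B_{6}/(6)! × [f^{(5)}(42) − f^{(5)}(3)] = 1/30240 × (0.00000 − 0.00000) = 0.00000.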